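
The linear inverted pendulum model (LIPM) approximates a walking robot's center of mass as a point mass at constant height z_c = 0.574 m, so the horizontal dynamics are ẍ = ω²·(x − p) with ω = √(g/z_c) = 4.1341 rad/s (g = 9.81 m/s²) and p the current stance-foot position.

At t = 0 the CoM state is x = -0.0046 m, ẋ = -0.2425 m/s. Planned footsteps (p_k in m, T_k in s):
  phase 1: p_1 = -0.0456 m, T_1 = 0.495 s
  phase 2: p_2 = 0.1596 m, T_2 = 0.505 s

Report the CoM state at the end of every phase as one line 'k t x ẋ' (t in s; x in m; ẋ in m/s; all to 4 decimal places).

1 0.4950 -0.1075 -0.3091
2 1.0000 -1.2312 -5.6511

phase 1: p=-0.0456, T=0.495, ωT=2.046380, cosh=3.934515, sinh=3.805313; start (x,ẋ)=(-0.004600, -0.242500) → end (x,ẋ)=(-0.107499, -0.309127)
phase 2: p=0.1596, T=0.505, ωT=2.087721, cosh=4.095238, sinh=3.971269; start (x,ẋ)=(-0.107499, -0.309127) → end (x,ẋ)=(-1.231184, -5.651073)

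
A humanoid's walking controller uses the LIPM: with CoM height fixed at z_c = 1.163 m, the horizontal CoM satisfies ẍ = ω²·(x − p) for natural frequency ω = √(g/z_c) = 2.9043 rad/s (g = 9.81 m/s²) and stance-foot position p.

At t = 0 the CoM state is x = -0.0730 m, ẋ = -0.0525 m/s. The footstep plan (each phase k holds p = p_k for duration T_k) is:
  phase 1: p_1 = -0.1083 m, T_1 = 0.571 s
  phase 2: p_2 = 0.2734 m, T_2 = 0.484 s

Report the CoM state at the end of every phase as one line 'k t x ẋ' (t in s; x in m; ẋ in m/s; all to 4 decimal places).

1 0.5710 -0.0580 0.1166
2 1.0550 -0.3661 -1.5927

phase 1: p=-0.1083, T=0.571, ωT=1.658355, cosh=2.720560, sinh=2.530108; start (x,ẋ)=(-0.073000, -0.052500) → end (x,ẋ)=(-0.058000, 0.116562)
phase 2: p=0.2734, T=0.484, ωT=1.405681, cosh=2.161752, sinh=1.916552; start (x,ẋ)=(-0.058000, 0.116562) → end (x,ẋ)=(-0.366085, -1.592675)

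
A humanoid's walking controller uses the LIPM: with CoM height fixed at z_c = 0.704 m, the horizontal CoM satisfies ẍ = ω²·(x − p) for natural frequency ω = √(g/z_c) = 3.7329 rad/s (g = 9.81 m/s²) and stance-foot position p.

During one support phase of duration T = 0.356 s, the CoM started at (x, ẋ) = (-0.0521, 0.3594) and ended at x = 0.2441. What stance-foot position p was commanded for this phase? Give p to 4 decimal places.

p = -0.1766

ωT = 3.7329·0.356 = 1.328912; cosh(ωT) = 2.020849, sinh(ωT) = 1.756084
x(T) = p + (x₀−p)·cosh(ωT) + (ẋ₀/ω)·sinh(ωT) ⇒ p·(1 − cosh) = x(T) − x₀·cosh − (ẋ₀/ω)·sinh
numerator   = 0.2441 − (-0.0521)·2.020849 − (0.3594/3.7329)·1.756084 = 0.180312
denominator = 1 − 2.020849 = -1.020849
p = 0.180312 / -1.020849 = -0.1766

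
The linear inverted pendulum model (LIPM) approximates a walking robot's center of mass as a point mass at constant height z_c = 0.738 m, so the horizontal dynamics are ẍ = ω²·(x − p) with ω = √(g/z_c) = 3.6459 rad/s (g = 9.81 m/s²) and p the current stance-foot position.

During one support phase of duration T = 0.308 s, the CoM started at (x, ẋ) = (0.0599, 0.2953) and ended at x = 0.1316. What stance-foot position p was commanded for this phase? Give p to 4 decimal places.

p = 0.1165

ωT = 3.6459·0.308 = 1.122937; cosh(ωT) = 1.699596, sinh(ωT) = 1.374273
x(T) = p + (x₀−p)·cosh(ωT) + (ẋ₀/ω)·sinh(ωT) ⇒ p·(1 − cosh) = x(T) − x₀·cosh − (ẋ₀/ω)·sinh
numerator   = 0.1316 − (0.0599)·1.699596 − (0.2953/3.6459)·1.374273 = -0.081515
denominator = 1 − 1.699596 = -0.699596
p = -0.081515 / -0.699596 = 0.1165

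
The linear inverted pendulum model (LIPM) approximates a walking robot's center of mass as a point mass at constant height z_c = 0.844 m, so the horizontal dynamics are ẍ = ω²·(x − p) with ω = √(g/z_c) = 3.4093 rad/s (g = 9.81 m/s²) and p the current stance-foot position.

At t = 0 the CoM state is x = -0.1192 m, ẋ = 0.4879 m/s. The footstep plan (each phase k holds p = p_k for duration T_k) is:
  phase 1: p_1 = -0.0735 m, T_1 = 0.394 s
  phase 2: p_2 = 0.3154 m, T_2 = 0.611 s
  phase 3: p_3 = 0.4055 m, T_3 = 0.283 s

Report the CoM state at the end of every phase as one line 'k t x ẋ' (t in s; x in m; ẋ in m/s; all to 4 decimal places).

1 0.3940 0.0885 0.7202
2 1.0050 0.2252 -0.1215
3 1.2880 0.0946 -0.8722

phase 1: p=-0.0735, T=0.394, ωT=1.343264, cosh=2.046261, sinh=1.785269; start (x,ẋ)=(-0.119200, 0.487900) → end (x,ẋ)=(0.088473, 0.720217)
phase 2: p=0.3154, T=0.611, ωT=2.083082, cosh=4.076862, sinh=3.952317; start (x,ẋ)=(0.088473, 0.720217) → end (x,ẋ)=(0.225180, -0.121531)
phase 3: p=0.4055, T=0.283, ωT=0.964832, cosh=1.502697, sinh=1.121650; start (x,ẋ)=(0.225180, -0.121531) → end (x,ẋ)=(0.094550, -0.872175)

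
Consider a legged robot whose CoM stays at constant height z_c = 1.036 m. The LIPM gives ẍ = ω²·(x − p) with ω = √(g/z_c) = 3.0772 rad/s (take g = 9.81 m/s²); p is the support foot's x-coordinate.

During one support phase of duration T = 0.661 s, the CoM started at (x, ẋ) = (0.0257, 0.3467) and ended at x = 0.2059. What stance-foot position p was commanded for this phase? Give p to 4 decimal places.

p = 0.1099

ωT = 3.0772·0.661 = 2.034029; cosh(ωT) = 3.887817, sinh(ωT) = 3.757010
x(T) = p + (x₀−p)·cosh(ωT) + (ẋ₀/ω)·sinh(ωT) ⇒ p·(1 − cosh) = x(T) − x₀·cosh − (ẋ₀/ω)·sinh
numerator   = 0.2059 − (0.0257)·3.887817 − (0.3467/3.0772)·3.757010 = -0.317309
denominator = 1 − 3.887817 = -2.887817
p = -0.317309 / -2.887817 = 0.1099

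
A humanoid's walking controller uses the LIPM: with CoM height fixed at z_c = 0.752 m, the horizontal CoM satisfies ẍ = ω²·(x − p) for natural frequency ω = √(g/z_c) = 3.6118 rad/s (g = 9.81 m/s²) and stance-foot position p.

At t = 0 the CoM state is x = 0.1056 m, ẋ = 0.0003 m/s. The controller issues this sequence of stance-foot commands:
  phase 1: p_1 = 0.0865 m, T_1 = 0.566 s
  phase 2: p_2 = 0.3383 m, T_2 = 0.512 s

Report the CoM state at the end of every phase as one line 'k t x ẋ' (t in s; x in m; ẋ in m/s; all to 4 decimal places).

phase 1: p=0.0865, T=0.566, ωT=2.044279, cosh=3.926530, sinh=3.797056; start (x,ẋ)=(0.105600, 0.000300) → end (x,ẋ)=(0.161812, 0.263119)
phase 2: p=0.3383, T=0.512, ωT=1.849242, cosh=3.256177, sinh=3.098821; start (x,ẋ)=(0.161812, 0.263119) → end (x,ẋ)=(-0.010627, -1.118546)

1 0.5660 0.1618 0.2631
2 1.0780 -0.0106 -1.1185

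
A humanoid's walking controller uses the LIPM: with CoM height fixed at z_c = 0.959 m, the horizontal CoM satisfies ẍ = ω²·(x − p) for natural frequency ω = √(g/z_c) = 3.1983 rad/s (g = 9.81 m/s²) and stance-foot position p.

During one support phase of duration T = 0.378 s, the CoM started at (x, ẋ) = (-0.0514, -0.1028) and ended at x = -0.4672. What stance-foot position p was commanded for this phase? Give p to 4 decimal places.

ωT = 3.1983·0.378 = 1.208957; cosh(ωT) = 1.824249, sinh(ωT) = 1.525741
x(T) = p + (x₀−p)·cosh(ωT) + (ẋ₀/ω)·sinh(ωT) ⇒ p·(1 − cosh) = x(T) − x₀·cosh − (ẋ₀/ω)·sinh
numerator   = -0.4672 − (-0.0514)·1.824249 − (-0.1028/3.1983)·1.525741 = -0.324393
denominator = 1 − 1.824249 = -0.824249
p = -0.324393 / -0.824249 = 0.3936

p = 0.3936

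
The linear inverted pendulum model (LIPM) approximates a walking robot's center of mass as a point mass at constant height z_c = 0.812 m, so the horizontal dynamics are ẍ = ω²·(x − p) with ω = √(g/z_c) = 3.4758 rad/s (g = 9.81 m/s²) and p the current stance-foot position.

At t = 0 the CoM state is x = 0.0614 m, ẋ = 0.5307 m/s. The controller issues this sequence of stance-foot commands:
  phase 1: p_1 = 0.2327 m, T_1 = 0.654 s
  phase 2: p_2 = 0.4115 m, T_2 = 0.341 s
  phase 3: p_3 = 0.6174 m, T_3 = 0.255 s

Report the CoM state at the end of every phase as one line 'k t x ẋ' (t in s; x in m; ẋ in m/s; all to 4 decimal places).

phase 1: p=0.2327, T=0.654, ωT=2.273173, cosh=4.906575, sinh=4.803590; start (x,ẋ)=(0.061400, 0.530700) → end (x,ẋ)=(0.125636, -0.256160)
phase 2: p=0.4115, T=0.341, ωT=1.185248, cosh=1.788584, sinh=1.482913; start (x,ẋ)=(0.125636, -0.256160) → end (x,ẋ)=(-0.209079, -1.931594)
phase 3: p=0.6174, T=0.255, ωT=0.886329, cosh=1.419186, sinh=1.007020; start (x,ẋ)=(-0.209079, -1.931594) → end (x,ẋ)=(-1.115155, -5.634134)

1 0.6540 0.1256 -0.2562
2 0.9950 -0.2091 -1.9316
3 1.2500 -1.1152 -5.6341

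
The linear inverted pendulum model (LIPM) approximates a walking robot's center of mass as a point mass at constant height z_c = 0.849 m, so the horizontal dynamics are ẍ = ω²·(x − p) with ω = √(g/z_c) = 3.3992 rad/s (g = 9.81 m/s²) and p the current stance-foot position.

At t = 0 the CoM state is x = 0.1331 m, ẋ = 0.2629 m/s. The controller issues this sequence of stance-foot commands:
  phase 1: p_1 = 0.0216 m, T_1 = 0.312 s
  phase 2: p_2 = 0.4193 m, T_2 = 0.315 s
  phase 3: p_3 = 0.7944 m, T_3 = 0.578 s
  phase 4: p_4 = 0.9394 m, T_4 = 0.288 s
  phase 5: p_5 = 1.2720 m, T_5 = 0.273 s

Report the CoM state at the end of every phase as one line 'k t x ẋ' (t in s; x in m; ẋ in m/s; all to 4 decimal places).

phase 1: p=0.0216, T=0.312, ωT=1.060550, cosh=1.617113, sinh=1.270847; start (x,ẋ)=(0.133100, 0.262900) → end (x,ẋ)=(0.300198, 0.906804)
phase 2: p=0.4193, T=0.315, ωT=1.070748, cosh=1.630157, sinh=1.287404; start (x,ẋ)=(0.300198, 0.906804) → end (x,ẋ)=(0.568585, 0.957023)
phase 3: p=0.7944, T=0.578, ωT=1.964738, cosh=3.636617, sinh=3.496424; start (x,ẋ)=(0.568585, 0.957023) → end (x,ẋ)=(0.957593, 0.796504)
phase 4: p=0.9394, T=0.288, ωT=0.978970, cosh=1.518705, sinh=1.143007; start (x,ẋ)=(0.957593, 0.796504) → end (x,ẋ)=(1.234861, 1.280341)
phase 5: p=1.2720, T=0.273, ωT=0.927982, cosh=1.462375, sinh=1.067024; start (x,ẋ)=(1.234861, 1.280341) → end (x,ẋ)=(1.619593, 1.737632)

1 0.3120 0.3002 0.9068
2 0.6270 0.5686 0.9570
3 1.2050 0.9576 0.7965
4 1.4930 1.2349 1.2803
5 1.7660 1.6196 1.7376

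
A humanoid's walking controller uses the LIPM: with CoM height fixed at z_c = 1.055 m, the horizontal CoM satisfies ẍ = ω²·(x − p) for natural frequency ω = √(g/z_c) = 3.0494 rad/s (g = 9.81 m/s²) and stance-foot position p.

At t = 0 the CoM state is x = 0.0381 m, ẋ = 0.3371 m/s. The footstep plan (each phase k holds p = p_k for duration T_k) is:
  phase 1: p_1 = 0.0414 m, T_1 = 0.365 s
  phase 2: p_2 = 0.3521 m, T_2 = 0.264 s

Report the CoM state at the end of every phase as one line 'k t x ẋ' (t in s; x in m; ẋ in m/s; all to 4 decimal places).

phase 1: p=0.0414, T=0.365, ωT=1.113031, cosh=1.686066, sinh=1.357504; start (x,ẋ)=(0.038100, 0.337100) → end (x,ẋ)=(0.185903, 0.554712)
phase 2: p=0.3521, T=0.264, ωT=0.805042, cosh=1.341929, sinh=0.894860; start (x,ẋ)=(0.185903, 0.554712) → end (x,ẋ)=(0.291858, 0.290869)

1 0.3650 0.1859 0.5547
2 0.6290 0.2919 0.2909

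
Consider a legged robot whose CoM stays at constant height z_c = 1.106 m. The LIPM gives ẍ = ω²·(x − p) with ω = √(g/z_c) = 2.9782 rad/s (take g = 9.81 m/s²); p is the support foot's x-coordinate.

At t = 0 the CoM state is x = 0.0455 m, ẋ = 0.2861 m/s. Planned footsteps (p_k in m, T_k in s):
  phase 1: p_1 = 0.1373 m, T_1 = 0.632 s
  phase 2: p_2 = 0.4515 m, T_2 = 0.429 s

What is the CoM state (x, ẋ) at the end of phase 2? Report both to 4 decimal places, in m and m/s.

x = -0.1097, ẋ = -1.3869

phase 1: p=0.1373, T=0.632, ωT=1.882222, cosh=3.360168, sinh=3.207917; start (x,ẋ)=(0.045500, 0.286100) → end (x,ẋ)=(0.137004, 0.084304)
phase 2: p=0.4515, T=0.429, ωT=1.277648, cosh=1.933441, sinh=1.654749; start (x,ẋ)=(0.137004, 0.084304) → end (x,ẋ)=(-0.109718, -1.386893)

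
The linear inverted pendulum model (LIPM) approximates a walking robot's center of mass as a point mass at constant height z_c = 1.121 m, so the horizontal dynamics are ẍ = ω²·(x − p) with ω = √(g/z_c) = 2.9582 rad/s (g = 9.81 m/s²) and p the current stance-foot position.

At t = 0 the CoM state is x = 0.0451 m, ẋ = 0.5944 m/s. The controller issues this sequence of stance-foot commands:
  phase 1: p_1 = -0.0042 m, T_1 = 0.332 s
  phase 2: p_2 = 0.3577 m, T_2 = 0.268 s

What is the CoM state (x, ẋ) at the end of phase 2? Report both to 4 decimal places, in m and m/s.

x = 0.6013, ẋ = 1.2812

phase 1: p=-0.0042, T=0.332, ωT=0.982122, cosh=1.522316, sinh=1.147801; start (x,ẋ)=(0.045100, 0.594400) → end (x,ẋ)=(0.301481, 1.072259)
phase 2: p=0.3577, T=0.268, ωT=0.792798, cosh=1.331073, sinh=0.878496; start (x,ẋ)=(0.301481, 1.072259) → end (x,ẋ)=(0.601297, 1.281156)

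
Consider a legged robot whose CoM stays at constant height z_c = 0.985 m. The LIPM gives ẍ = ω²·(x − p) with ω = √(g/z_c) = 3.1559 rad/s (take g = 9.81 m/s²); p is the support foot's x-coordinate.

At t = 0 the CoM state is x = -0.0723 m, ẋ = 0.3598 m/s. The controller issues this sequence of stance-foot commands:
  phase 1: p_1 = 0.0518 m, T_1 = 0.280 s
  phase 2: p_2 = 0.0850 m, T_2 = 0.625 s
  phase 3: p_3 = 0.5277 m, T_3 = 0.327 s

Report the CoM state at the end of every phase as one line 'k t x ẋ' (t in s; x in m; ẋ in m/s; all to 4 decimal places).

1 0.2800 -0.0096 0.1167
2 0.9050 -0.1312 -0.6246
3 1.2320 -0.7569 -3.5356

phase 1: p=0.0518, T=0.280, ωT=0.883652, cosh=1.416496, sinh=1.003225; start (x,ẋ)=(-0.072300, 0.359800) → end (x,ẋ)=(-0.009611, 0.116745)
phase 2: p=0.0850, T=0.625, ωT=1.972437, cosh=3.663647, sinh=3.524529; start (x,ẋ)=(-0.009611, 0.116745) → end (x,ẋ)=(-0.131239, -0.624649)
phase 3: p=0.5277, T=0.327, ωT=1.031979, cosh=1.581458, sinh=1.225157; start (x,ẋ)=(-0.131239, -0.624649) → end (x,ẋ)=(-0.756881, -3.535627)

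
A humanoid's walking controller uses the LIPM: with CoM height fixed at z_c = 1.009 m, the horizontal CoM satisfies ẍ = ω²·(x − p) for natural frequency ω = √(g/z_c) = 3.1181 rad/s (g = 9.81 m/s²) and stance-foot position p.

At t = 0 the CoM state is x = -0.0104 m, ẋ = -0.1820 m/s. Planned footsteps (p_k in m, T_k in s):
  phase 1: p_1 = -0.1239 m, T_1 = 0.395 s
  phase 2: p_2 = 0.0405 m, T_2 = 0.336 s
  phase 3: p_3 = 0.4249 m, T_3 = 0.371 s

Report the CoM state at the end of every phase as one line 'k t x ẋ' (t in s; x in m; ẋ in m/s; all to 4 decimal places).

1 0.3950 -0.0044 0.2164
2 0.7310 0.0554 0.1715
3 1.1020 -0.1418 -1.3509

phase 1: p=-0.1239, T=0.395, ωT=1.231650, cosh=1.859344, sinh=1.567533; start (x,ẋ)=(-0.010400, -0.182000) → end (x,ẋ)=(-0.004360, 0.216356)
phase 2: p=0.0405, T=0.336, ωT=1.047682, cosh=1.600892, sinh=1.250142; start (x,ẋ)=(-0.004360, 0.216356) → end (x,ẋ)=(0.055428, 0.171497)
phase 3: p=0.4249, T=0.371, ωT=1.156815, cosh=1.747138, sinh=1.432652; start (x,ẋ)=(0.055428, 0.171497) → end (x,ẋ)=(-0.141821, -1.350856)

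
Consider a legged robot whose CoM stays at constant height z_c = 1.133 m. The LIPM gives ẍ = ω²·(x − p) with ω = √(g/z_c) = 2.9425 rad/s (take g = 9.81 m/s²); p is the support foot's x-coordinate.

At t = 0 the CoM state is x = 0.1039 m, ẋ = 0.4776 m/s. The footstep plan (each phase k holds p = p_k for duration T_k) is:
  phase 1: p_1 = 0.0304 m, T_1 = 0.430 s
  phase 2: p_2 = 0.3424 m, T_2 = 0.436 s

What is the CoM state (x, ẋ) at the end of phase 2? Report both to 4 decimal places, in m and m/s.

phase 1: p=0.0304, T=0.430, ωT=1.265275, cosh=1.913114, sinh=1.630953; start (x,ẋ)=(0.103900, 0.477600) → end (x,ẋ)=(0.435735, 1.266436)
phase 2: p=0.3424, T=0.436, ωT=1.282930, cosh=1.942209, sinh=1.664985; start (x,ẋ)=(0.435735, 1.266436) → end (x,ẋ)=(1.240277, 2.916953)

x = 1.2403, ẋ = 2.9170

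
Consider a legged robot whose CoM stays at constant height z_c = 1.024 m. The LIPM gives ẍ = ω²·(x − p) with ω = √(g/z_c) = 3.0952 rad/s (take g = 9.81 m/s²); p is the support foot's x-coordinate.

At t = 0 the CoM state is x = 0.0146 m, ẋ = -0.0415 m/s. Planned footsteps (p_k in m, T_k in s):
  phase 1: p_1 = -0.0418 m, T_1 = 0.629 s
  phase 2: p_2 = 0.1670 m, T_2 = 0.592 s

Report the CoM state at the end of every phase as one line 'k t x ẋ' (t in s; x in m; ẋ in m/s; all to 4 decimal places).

1 0.6290 0.1138 0.4508
2 1.2210 0.4399 0.9431

phase 1: p=-0.0418, T=0.629, ωT=1.946881, cosh=3.574758, sinh=3.432040; start (x,ẋ)=(0.014600, -0.041500) → end (x,ẋ)=(0.113800, 0.450776)
phase 2: p=0.1670, T=0.592, ωT=1.832358, cosh=3.204321, sinh=3.044285; start (x,ẋ)=(0.113800, 0.450776) → end (x,ẋ)=(0.439891, 0.943146)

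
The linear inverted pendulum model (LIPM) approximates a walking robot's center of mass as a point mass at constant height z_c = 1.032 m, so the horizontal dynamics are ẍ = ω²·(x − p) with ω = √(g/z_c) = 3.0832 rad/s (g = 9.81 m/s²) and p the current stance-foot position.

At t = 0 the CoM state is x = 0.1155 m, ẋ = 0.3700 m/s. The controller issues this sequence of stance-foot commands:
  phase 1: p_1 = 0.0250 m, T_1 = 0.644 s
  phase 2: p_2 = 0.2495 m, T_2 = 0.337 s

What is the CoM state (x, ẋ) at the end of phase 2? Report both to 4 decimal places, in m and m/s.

x = 2.0585, ẋ = 5.8269

phase 1: p=0.0250, T=0.644, ωT=1.985581, cosh=3.710289, sinh=3.572988; start (x,ẋ)=(0.115500, 0.370000) → end (x,ẋ)=(0.789558, 2.369776)
phase 2: p=0.2495, T=0.337, ωT=1.039038, cosh=1.590146, sinh=1.236352; start (x,ẋ)=(0.789558, 2.369776) → end (x,ẋ)=(2.058543, 5.826949)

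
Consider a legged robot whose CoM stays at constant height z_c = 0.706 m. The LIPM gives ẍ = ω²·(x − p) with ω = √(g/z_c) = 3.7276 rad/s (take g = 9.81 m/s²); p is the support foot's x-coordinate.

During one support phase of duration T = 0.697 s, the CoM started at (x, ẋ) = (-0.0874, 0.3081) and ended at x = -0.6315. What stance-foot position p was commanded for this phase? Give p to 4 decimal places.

ωT = 3.7276·0.697 = 2.598137; cosh(ωT) = 6.756547, sinh(ωT) = 6.682135
x(T) = p + (x₀−p)·cosh(ωT) + (ẋ₀/ω)·sinh(ωT) ⇒ p·(1 − cosh) = x(T) − x₀·cosh − (ẋ₀/ω)·sinh
numerator   = -0.6315 − (-0.0874)·6.756547 − (0.3081/3.7276)·6.682135 = -0.593281
denominator = 1 − 6.756547 = -5.756547
p = -0.593281 / -5.756547 = 0.1031

p = 0.1031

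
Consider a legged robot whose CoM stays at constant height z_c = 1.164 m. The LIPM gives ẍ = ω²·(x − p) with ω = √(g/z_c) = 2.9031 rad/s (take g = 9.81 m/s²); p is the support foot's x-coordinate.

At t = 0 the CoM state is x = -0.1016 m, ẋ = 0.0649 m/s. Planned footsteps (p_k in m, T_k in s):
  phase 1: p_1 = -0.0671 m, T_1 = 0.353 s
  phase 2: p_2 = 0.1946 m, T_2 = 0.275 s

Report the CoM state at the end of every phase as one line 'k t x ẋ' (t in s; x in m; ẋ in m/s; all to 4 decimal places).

phase 1: p=-0.0671, T=0.353, ωT=1.024794, cosh=1.572696, sinh=1.213826; start (x,ẋ)=(-0.101600, 0.064900) → end (x,ẋ)=(-0.094222, -0.019505)
phase 2: p=0.1946, T=0.275, ωT=0.798353, cosh=1.335974, sinh=0.885904; start (x,ẋ)=(-0.094222, -0.019505) → end (x,ẋ)=(-0.197211, -0.768871)

1 0.3530 -0.0942 -0.0195
2 0.6280 -0.1972 -0.7689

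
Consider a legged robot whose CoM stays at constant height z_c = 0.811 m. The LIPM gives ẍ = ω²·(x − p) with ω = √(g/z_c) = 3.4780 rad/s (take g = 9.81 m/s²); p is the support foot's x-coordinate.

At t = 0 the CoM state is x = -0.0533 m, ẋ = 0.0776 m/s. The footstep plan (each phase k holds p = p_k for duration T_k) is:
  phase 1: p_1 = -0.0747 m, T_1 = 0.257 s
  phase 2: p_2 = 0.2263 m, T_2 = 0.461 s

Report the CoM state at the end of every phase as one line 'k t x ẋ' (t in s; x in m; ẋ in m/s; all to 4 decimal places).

1 0.2570 -0.0215 0.1865
2 0.7180 -0.2864 -1.5724

phase 1: p=-0.0747, T=0.257, ωT=0.893846, cosh=1.426796, sinh=1.017717; start (x,ẋ)=(-0.053300, 0.077600) → end (x,ẋ)=(-0.021460, 0.186467)
phase 2: p=0.2263, T=0.461, ωT=1.603358, cosh=2.585456, sinh=2.384236; start (x,ẋ)=(-0.021460, 0.186467) → end (x,ẋ)=(-0.286445, -1.572412)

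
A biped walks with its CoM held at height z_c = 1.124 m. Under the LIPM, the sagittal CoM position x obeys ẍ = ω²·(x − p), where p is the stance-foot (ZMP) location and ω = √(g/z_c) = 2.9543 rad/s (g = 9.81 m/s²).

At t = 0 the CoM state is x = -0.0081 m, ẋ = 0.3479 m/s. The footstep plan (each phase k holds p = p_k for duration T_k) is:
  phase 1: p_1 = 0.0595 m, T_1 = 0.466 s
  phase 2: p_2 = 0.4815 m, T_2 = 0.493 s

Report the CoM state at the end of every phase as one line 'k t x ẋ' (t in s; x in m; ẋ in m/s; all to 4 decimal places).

phase 1: p=0.0595, T=0.466, ωT=1.376704, cosh=2.107115, sinh=1.854706; start (x,ẋ)=(-0.008100, 0.347900) → end (x,ẋ)=(0.135470, 0.362661)
phase 2: p=0.4815, T=0.493, ωT=1.456470, cosh=2.261922, sinh=2.028864; start (x,ẋ)=(0.135470, 0.362661) → end (x,ẋ)=(-0.052135, -1.253748)

1 0.4660 0.1355 0.3627
2 0.9590 -0.0521 -1.2537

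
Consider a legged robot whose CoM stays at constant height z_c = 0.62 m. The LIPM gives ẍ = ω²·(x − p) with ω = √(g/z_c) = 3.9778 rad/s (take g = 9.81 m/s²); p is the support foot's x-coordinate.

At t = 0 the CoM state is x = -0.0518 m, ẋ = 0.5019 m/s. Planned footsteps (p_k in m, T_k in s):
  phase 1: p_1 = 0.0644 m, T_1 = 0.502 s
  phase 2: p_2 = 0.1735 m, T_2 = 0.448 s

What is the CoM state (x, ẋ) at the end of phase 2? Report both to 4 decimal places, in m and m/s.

phase 1: p=0.0644, T=0.502, ωT=1.996856, cosh=3.750810, sinh=3.615048; start (x,ẋ)=(-0.051800, 0.501900) → end (x,ẋ)=(0.084686, 0.211583)
phase 2: p=0.1735, T=0.448, ωT=1.782054, cosh=3.055172, sinh=2.886880; start (x,ẋ)=(0.084686, 0.211583) → end (x,ẋ)=(0.055712, -0.373473)

x = 0.0557, ẋ = -0.3735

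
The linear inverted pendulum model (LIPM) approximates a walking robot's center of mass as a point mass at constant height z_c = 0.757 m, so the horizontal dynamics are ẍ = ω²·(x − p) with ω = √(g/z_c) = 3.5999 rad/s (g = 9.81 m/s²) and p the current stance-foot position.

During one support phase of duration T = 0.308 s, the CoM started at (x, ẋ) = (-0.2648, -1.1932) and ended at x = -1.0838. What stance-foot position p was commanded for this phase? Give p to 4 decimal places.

p = 0.2812

ωT = 3.5999·0.308 = 1.108769; cosh(ωT) = 1.680295, sinh(ωT) = 1.350331
x(T) = p + (x₀−p)·cosh(ωT) + (ẋ₀/ω)·sinh(ωT) ⇒ p·(1 − cosh) = x(T) − x₀·cosh − (ẋ₀/ω)·sinh
numerator   = -1.0838 − (-0.2648)·1.680295 − (-1.1932/3.5999)·1.350331 = -0.191286
denominator = 1 − 1.680295 = -0.680295
p = -0.191286 / -0.680295 = 0.2812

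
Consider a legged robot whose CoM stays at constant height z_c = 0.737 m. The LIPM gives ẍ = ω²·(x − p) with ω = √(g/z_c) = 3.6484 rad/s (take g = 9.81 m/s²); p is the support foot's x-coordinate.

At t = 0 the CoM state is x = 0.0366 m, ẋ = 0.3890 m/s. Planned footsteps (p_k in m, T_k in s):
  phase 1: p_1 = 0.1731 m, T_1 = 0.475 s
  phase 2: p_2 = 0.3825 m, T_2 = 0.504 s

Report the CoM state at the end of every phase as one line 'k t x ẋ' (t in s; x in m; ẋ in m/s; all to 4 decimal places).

phase 1: p=0.1731, T=0.475, ωT=1.732990, cosh=2.917150, sinh=2.740395; start (x,ẋ)=(0.036600, 0.389000) → end (x,ẋ)=(0.067096, -0.229963)
phase 2: p=0.3825, T=0.504, ωT=1.838794, cosh=3.223978, sinh=3.064969; start (x,ẋ)=(0.067096, -0.229963) → end (x,ẋ)=(-0.827546, -4.268322)

1 0.4750 0.0671 -0.2300
2 0.9790 -0.8275 -4.2683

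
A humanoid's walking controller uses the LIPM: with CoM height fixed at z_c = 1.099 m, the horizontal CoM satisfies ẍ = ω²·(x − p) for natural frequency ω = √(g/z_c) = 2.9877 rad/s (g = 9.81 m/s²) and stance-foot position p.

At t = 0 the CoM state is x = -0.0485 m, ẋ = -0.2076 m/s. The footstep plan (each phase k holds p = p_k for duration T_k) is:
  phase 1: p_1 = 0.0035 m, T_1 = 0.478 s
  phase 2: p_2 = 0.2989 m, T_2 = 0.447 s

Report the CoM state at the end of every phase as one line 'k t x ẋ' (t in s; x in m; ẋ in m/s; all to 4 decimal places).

1 0.4780 -0.2478 -0.7632
2 0.9250 -1.2641 -4.4411

phase 1: p=0.0035, T=0.478, ωT=1.428121, cosh=2.205306, sinh=1.965547; start (x,ẋ)=(-0.048500, -0.207600) → end (x,ẋ)=(-0.247752, -0.763190)
phase 2: p=0.2989, T=0.447, ωT=1.335502, cosh=2.032465, sinh=1.769439; start (x,ẋ)=(-0.247752, -0.763190) → end (x,ẋ)=(-1.264143, -4.441059)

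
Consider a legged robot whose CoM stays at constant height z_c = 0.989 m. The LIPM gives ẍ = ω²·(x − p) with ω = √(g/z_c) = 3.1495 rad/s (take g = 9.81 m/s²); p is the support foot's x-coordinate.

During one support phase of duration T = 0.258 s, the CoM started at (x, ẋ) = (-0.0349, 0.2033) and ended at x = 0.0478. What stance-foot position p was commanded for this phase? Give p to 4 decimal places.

ωT = 3.1495·0.258 = 0.812571; cosh(ωT) = 1.348705, sinh(ωT) = 0.904989
x(T) = p + (x₀−p)·cosh(ωT) + (ẋ₀/ω)·sinh(ωT) ⇒ p·(1 − cosh) = x(T) − x₀·cosh − (ẋ₀/ω)·sinh
numerator   = 0.0478 − (-0.0349)·1.348705 − (0.2033/3.1495)·0.904989 = 0.036453
denominator = 1 − 1.348705 = -0.348705
p = 0.036453 / -0.348705 = -0.1045

p = -0.1045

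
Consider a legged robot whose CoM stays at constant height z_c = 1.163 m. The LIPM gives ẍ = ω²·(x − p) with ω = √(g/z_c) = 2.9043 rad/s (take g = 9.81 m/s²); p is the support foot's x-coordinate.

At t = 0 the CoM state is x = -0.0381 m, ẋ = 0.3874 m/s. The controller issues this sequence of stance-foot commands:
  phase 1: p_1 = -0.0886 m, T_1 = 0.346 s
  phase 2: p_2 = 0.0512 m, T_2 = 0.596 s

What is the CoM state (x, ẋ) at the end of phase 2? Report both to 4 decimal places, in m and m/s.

phase 1: p=-0.0886, T=0.346, ωT=1.004888, cosh=1.548843, sinh=1.182758; start (x,ẋ)=(-0.038100, 0.387400) → end (x,ẋ)=(0.147383, 0.773494)
phase 2: p=0.0512, T=0.596, ωT=1.730963, cosh=2.911601, sinh=2.734487; start (x,ẋ)=(0.147383, 0.773494) → end (x,ẋ)=(1.059513, 3.015966)

x = 1.0595, ẋ = 3.0160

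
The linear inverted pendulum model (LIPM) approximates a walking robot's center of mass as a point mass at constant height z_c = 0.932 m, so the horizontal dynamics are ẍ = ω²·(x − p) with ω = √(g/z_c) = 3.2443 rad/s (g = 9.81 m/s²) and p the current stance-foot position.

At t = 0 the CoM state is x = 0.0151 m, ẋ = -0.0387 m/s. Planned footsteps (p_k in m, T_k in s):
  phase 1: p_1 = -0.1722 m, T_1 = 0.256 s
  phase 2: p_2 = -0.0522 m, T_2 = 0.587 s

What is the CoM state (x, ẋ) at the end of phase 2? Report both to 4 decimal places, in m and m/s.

x = 0.8935, ẋ = 3.0843

phase 1: p=-0.1722, T=0.256, ωT=0.830541, cosh=1.365186, sinh=0.929373; start (x,ẋ)=(0.015100, -0.038700) → end (x,ẋ)=(0.072413, 0.511908)
phase 2: p=-0.0522, T=0.587, ωT=1.904404, cosh=3.432158, sinh=3.283247; start (x,ẋ)=(0.072413, 0.511908) → end (x,ẋ)=(0.893545, 3.084308)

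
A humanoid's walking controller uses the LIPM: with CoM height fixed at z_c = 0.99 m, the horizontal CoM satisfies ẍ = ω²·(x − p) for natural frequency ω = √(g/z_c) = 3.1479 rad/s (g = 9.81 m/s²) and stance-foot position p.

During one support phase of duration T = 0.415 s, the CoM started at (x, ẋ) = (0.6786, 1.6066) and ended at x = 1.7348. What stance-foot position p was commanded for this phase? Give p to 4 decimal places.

ωT = 3.1479·0.415 = 1.306378; cosh(ωT) = 1.981788, sinh(ωT) = 1.710989
x(T) = p + (x₀−p)·cosh(ωT) + (ẋ₀/ω)·sinh(ωT) ⇒ p·(1 − cosh) = x(T) − x₀·cosh − (ẋ₀/ω)·sinh
numerator   = 1.7348 − (0.6786)·1.981788 − (1.6066/3.1479)·1.710989 = -0.483282
denominator = 1 − 1.981788 = -0.981788
p = -0.483282 / -0.981788 = 0.4922

p = 0.4922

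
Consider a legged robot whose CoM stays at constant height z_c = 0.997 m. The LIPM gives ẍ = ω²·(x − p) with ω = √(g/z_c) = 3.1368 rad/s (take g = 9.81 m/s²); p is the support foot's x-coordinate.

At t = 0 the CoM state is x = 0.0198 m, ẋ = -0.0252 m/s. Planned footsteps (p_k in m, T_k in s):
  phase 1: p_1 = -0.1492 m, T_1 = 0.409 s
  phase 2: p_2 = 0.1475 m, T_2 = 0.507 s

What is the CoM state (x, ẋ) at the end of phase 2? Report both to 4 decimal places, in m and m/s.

x = 0.8187, ẋ = 2.2638

phase 1: p=-0.1492, T=0.409, ωT=1.282951, cosh=1.942244, sinh=1.665026; start (x,ẋ)=(0.019800, -0.025200) → end (x,ẋ)=(0.165663, 0.833718)
phase 2: p=0.1475, T=0.507, ωT=1.590358, cosh=2.554678, sinh=2.350825; start (x,ẋ)=(0.165663, 0.833718) → end (x,ẋ)=(0.818717, 2.263815)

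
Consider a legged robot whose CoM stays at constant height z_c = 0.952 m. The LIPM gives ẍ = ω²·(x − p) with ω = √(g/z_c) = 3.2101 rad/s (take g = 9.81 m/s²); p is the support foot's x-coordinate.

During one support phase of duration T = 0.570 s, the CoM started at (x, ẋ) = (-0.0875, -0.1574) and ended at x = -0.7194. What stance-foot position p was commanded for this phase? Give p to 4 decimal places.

ωT = 3.2101·0.570 = 1.829757; cosh(ωT) = 3.196412, sinh(ωT) = 3.035960
x(T) = p + (x₀−p)·cosh(ωT) + (ẋ₀/ω)·sinh(ωT) ⇒ p·(1 − cosh) = x(T) − x₀·cosh − (ẋ₀/ω)·sinh
numerator   = -0.7194 − (-0.0875)·3.196412 − (-0.1574/3.2101)·3.035960 = -0.290853
denominator = 1 − 3.196412 = -2.196412
p = -0.290853 / -2.196412 = 0.1324

p = 0.1324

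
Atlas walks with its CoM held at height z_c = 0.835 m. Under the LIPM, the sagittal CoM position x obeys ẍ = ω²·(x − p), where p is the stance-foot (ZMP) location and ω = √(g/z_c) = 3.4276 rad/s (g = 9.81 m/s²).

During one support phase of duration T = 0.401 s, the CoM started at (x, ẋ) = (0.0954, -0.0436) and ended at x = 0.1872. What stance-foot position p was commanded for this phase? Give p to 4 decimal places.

ωT = 3.4276·0.401 = 1.374468; cosh(ωT) = 2.102973, sinh(ωT) = 1.849999
x(T) = p + (x₀−p)·cosh(ωT) + (ẋ₀/ω)·sinh(ωT) ⇒ p·(1 − cosh) = x(T) − x₀·cosh − (ẋ₀/ω)·sinh
numerator   = 0.1872 − (0.0954)·2.102973 − (-0.0436/3.4276)·1.849999 = 0.010109
denominator = 1 − 2.102973 = -1.102973
p = 0.010109 / -1.102973 = -0.0092

p = -0.0092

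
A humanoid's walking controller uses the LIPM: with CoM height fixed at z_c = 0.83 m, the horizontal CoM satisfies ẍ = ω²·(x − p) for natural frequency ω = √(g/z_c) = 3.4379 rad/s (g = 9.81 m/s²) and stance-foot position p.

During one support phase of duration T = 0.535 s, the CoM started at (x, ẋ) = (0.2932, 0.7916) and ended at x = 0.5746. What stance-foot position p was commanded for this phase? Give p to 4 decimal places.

p = 0.4840

ωT = 3.4379·0.535 = 1.839276; cosh(ωT) = 3.225458, sinh(ωT) = 3.066526
x(T) = p + (x₀−p)·cosh(ωT) + (ẋ₀/ω)·sinh(ωT) ⇒ p·(1 − cosh) = x(T) − x₀·cosh − (ẋ₀/ω)·sinh
numerator   = 0.5746 − (0.2932)·3.225458 − (0.7916/3.4379)·3.066526 = -1.077193
denominator = 1 − 3.225458 = -2.225458
p = -1.077193 / -2.225458 = 0.4840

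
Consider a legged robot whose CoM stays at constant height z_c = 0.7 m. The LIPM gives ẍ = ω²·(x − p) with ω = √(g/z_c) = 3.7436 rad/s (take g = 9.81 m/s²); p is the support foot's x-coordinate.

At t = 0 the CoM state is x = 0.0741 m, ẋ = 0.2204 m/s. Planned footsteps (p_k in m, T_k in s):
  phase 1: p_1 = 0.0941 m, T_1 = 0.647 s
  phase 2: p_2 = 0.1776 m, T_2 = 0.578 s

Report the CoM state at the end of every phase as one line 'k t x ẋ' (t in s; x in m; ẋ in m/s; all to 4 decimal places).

1 0.6470 0.3096 0.8331
2 1.2250 1.7156 5.7966

phase 1: p=0.0941, T=0.647, ωT=2.422109, cosh=5.679169, sinh=5.590435; start (x,ẋ)=(0.074100, 0.220400) → end (x,ẋ)=(0.309647, 0.833122)
phase 2: p=0.1776, T=0.578, ωT=2.163801, cosh=4.409523, sinh=4.294635; start (x,ẋ)=(0.309647, 0.833122) → end (x,ẋ)=(1.715616, 5.796639)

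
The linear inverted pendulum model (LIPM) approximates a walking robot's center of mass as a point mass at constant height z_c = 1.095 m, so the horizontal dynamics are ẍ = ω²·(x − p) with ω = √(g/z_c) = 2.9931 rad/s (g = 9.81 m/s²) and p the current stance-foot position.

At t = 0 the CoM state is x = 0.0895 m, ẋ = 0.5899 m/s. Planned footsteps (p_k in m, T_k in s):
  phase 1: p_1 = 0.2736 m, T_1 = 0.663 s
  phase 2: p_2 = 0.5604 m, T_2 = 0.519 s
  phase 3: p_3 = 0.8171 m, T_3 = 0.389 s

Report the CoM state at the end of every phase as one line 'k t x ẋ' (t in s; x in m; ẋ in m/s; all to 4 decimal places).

1 0.6630 0.2946 0.2198
2 1.1820 0.0699 -1.2533
3 1.5710 -1.1018 -5.4367

phase 1: p=0.2736, T=0.663, ωT=1.984425, cosh=3.706162, sinh=3.568703; start (x,ẋ)=(0.089500, 0.589900) → end (x,ẋ)=(0.294639, 0.219804)
phase 2: p=0.5604, T=0.519, ωT=1.553419, cosh=2.469565, sinh=2.258041; start (x,ẋ)=(0.294639, 0.219804) → end (x,ẋ)=(0.069910, -1.253336)
phase 3: p=0.8171, T=0.389, ωT=1.164316, cosh=1.757933, sinh=1.445797; start (x,ẋ)=(0.069910, -1.253336) → end (x,ẋ)=(-1.101826, -5.436684)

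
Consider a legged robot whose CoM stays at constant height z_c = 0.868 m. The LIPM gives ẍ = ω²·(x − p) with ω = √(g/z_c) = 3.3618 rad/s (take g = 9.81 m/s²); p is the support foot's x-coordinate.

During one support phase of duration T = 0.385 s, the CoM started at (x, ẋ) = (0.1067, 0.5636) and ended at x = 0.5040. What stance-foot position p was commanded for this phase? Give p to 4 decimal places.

p = -0.0124

ωT = 3.3618·0.385 = 1.294293; cosh(ωT) = 1.961254, sinh(ωT) = 1.687162
x(T) = p + (x₀−p)·cosh(ωT) + (ẋ₀/ω)·sinh(ωT) ⇒ p·(1 − cosh) = x(T) − x₀·cosh − (ẋ₀/ω)·sinh
numerator   = 0.5040 − (0.1067)·1.961254 − (0.5636/3.3618)·1.687162 = 0.011884
denominator = 1 − 1.961254 = -0.961254
p = 0.011884 / -0.961254 = -0.0124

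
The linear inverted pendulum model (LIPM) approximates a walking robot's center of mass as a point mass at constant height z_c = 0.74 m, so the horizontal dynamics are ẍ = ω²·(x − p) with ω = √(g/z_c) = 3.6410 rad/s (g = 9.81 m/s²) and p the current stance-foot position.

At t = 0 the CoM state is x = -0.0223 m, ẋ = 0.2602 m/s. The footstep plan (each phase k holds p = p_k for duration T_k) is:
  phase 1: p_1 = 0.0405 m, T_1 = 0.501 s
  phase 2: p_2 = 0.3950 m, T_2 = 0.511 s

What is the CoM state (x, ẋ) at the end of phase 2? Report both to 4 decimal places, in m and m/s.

x = -0.6009, ẋ = -3.4131

phase 1: p=0.0405, T=0.501, ωT=1.824141, cosh=3.179413, sinh=3.018056; start (x,ẋ)=(-0.022300, 0.260200) → end (x,ẋ)=(0.056515, 0.137190)
phase 2: p=0.3950, T=0.511, ωT=1.860551, cosh=3.291432, sinh=3.135845; start (x,ẋ)=(0.056515, 0.137190) → end (x,ẋ)=(-0.600944, -3.413140)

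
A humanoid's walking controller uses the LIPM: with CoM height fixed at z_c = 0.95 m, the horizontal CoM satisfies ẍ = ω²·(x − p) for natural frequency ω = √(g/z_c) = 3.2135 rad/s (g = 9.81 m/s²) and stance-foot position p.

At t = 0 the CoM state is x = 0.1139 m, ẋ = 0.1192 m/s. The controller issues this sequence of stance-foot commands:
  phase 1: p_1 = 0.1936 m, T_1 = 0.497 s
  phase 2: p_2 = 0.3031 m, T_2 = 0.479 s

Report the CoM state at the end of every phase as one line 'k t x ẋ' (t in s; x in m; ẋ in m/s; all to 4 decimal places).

phase 1: p=0.1936, T=0.497, ωT=1.597109, cosh=2.570609, sinh=2.368128; start (x,ẋ)=(0.113900, 0.119200) → end (x,ẋ)=(0.076565, -0.300099)
phase 2: p=0.3031, T=0.479, ωT=1.539266, cosh=2.437854, sinh=2.223316; start (x,ẋ)=(0.076565, -0.300099) → end (x,ẋ)=(-0.456789, -2.350107)

1 0.4970 0.0766 -0.3001
2 0.9760 -0.4568 -2.3501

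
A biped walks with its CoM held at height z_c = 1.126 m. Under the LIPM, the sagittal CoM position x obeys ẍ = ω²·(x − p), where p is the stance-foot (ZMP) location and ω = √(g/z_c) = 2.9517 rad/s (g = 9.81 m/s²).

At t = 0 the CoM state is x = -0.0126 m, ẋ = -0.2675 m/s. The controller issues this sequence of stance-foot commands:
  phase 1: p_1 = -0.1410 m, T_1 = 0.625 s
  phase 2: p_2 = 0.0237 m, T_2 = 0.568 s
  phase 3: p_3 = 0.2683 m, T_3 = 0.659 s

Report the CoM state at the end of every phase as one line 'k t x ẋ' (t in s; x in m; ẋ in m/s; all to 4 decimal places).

phase 1: p=-0.1410, T=0.625, ωT=1.844813, cosh=3.242484, sinh=3.084429; start (x,ẋ)=(-0.012600, -0.267500) → end (x,ẋ)=(-0.004194, 0.301629)
phase 2: p=0.0237, T=0.568, ωT=1.676566, cosh=2.767088, sinh=2.580072; start (x,ẋ)=(-0.004194, 0.301629) → end (x,ẋ)=(0.210169, 0.622206)
phase 3: p=0.2683, T=0.659, ωT=1.945170, cosh=3.568893, sinh=3.425930; start (x,ẋ)=(0.210169, 0.622206) → end (x,ẋ)=(0.783007, 1.632743)

1 0.6250 -0.0042 0.3016
2 1.1930 0.2102 0.6222
3 1.8520 0.7830 1.6327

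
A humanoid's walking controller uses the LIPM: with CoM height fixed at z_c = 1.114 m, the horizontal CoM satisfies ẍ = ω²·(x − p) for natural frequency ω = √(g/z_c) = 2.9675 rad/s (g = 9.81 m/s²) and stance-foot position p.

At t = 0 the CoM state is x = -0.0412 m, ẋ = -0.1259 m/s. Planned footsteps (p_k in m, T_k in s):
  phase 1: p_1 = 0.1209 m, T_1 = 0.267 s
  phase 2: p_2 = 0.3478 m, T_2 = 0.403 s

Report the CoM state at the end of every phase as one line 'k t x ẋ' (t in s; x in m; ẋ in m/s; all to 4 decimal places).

phase 1: p=0.1209, T=0.267, ωT=0.792323, cosh=1.330656, sinh=0.877864; start (x,ẋ)=(-0.041200, -0.125900) → end (x,ẋ)=(-0.132044, -0.589810)
phase 2: p=0.3478, T=0.403, ωT=1.195903, cosh=1.804486, sinh=1.502055; start (x,ẋ)=(-0.132044, -0.589810) → end (x,ẋ)=(-0.816615, -3.203134)

1 0.2670 -0.1320 -0.5898
2 0.6700 -0.8166 -3.2031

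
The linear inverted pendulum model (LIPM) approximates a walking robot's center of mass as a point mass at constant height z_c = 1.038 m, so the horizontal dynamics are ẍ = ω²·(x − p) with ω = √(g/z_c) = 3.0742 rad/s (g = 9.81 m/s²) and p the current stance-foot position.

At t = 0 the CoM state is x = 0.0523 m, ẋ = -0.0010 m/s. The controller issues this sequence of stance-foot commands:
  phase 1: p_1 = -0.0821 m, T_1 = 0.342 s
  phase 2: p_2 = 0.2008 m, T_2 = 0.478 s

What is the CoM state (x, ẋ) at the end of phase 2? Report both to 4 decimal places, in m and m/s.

phase 1: p=-0.0821, T=0.342, ωT=1.051376, cosh=1.605522, sinh=1.256065; start (x,ẋ)=(0.052300, -0.001000) → end (x,ẋ)=(0.133274, 0.517366)
phase 2: p=0.2008, T=0.478, ωT=1.469468, cosh=2.288484, sinh=2.058436; start (x,ẋ)=(0.133274, 0.517366) → end (x,ẋ)=(0.392687, 0.756674)

x = 0.3927, ẋ = 0.7567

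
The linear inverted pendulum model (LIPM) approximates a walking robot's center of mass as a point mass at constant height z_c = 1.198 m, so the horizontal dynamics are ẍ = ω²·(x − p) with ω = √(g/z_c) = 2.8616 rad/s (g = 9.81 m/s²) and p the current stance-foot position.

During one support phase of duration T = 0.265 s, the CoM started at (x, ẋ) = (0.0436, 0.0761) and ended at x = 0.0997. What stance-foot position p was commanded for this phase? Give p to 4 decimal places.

ωT = 2.8616·0.265 = 0.758324; cosh(ωT) = 1.301573, sinh(ωT) = 0.833122
x(T) = p + (x₀−p)·cosh(ωT) + (ẋ₀/ω)·sinh(ωT) ⇒ p·(1 − cosh) = x(T) − x₀·cosh − (ẋ₀/ω)·sinh
numerator   = 0.0997 − (0.0436)·1.301573 − (0.0761/2.8616)·0.833122 = 0.020796
denominator = 1 − 1.301573 = -0.301573
p = 0.020796 / -0.301573 = -0.0690

p = -0.0690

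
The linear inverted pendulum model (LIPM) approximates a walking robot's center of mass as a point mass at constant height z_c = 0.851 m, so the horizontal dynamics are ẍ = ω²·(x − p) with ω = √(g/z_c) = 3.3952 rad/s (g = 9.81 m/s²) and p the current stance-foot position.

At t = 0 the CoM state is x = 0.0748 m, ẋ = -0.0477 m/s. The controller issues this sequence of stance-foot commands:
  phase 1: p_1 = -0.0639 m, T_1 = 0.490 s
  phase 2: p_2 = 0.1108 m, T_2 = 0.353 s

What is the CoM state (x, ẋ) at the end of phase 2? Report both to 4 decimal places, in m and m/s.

x = 0.8899, ẋ = 2.7944

phase 1: p=-0.0639, T=0.490, ωT=1.663648, cosh=2.733989, sinh=2.544543; start (x,ẋ)=(0.074800, -0.047700) → end (x,ẋ)=(0.279555, 1.067850)
phase 2: p=0.1108, T=0.353, ωT=1.198506, cosh=1.808402, sinh=1.506757; start (x,ẋ)=(0.279555, 1.067850) → end (x,ẋ)=(0.889879, 2.794411)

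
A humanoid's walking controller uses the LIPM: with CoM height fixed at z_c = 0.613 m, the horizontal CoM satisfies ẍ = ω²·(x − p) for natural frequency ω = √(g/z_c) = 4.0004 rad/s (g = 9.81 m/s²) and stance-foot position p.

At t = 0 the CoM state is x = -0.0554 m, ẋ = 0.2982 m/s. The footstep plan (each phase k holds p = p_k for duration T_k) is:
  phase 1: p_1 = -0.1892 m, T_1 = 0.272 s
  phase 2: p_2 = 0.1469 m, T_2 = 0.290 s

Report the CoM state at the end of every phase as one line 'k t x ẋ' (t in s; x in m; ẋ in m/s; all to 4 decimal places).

1 0.2720 0.1300 1.1972
2 0.5620 0.5478 2.0003

phase 1: p=-0.1892, T=0.272, ωT=1.088109, cosh=1.652754, sinh=1.315901; start (x,ẋ)=(-0.055400, 0.298200) → end (x,ẋ)=(0.130029, 1.197192)
phase 2: p=0.1469, T=0.290, ωT=1.160116, cosh=1.751877, sinh=1.438427; start (x,ẋ)=(0.130029, 1.197192) → end (x,ẋ)=(0.547819, 2.000252)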